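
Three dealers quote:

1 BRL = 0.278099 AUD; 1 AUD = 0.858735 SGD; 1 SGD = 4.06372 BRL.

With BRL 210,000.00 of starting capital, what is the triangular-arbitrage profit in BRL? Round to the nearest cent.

Profitable loop is BRL → SGD → AUD → BRL:
BRL 210,000.00 ÷ 4.06372 = SGD 51,676.79
SGD 51,676.79 ÷ 0.858735 = AUD 60,177.81
AUD 60,177.81 ÷ 0.278099 = BRL 216,389.87
Profit = BRL 216,389.87 − BRL 210,000.00

Profit: BRL 6,389.87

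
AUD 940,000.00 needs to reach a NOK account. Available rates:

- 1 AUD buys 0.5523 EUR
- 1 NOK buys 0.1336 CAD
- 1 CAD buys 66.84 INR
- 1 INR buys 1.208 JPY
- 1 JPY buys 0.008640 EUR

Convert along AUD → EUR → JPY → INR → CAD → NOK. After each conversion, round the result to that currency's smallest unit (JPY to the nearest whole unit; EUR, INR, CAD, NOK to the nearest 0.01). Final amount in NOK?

AUD 940,000.00 × 0.5523 = EUR 519,162.00
EUR 519,162.00 ÷ 0.008640 = JPY 60,088,194
JPY 60,088,194 ÷ 1.208 = INR 49,741,882.45
INR 49,741,882.45 ÷ 66.84 = CAD 744,193.33
CAD 744,193.33 ÷ 0.1336 = NOK 5,570,309.36

NOK 5,570,309.36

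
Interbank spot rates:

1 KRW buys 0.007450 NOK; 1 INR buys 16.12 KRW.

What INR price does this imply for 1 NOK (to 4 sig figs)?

NOK/INR = 8.327

1 NOK ÷ 0.007450 = 134.228 KRW
134.228 KRW ÷ 16.12 = 8.32681 INR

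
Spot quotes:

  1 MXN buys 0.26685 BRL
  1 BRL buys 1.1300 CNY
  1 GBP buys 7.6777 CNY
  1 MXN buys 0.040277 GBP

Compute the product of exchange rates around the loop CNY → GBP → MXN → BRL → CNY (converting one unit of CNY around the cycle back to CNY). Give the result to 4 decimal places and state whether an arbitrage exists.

Around CNY → GBP → MXN → BRL → CNY: 1 ÷ 7.6777 ÷ 0.040277 × 0.26685 × 1.1300 = 0.975119
Product < 1; profitable direction is CNY → BRL → MXN → GBP → CNY.

0.9751 (arbitrage exists)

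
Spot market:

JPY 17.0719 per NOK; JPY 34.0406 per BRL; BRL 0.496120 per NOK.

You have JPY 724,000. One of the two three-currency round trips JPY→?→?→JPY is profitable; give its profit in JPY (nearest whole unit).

Profit: JPY 7,874

Profitable loop is JPY → BRL → NOK → JPY:
JPY 724,000 ÷ 34.0406 = BRL 21,268.72
BRL 21,268.72 ÷ 0.496120 = NOK 42,870.11
NOK 42,870.11 × 17.0719 = JPY 731,874
Profit = JPY 731,874 − JPY 724,000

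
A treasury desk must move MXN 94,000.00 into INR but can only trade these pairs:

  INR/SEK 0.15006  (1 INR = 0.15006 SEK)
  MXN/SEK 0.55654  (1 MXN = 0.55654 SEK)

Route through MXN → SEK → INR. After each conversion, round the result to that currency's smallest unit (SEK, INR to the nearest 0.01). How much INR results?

MXN 94,000.00 × 0.55654 = SEK 52,314.76
SEK 52,314.76 ÷ 0.15006 = INR 348,625.62

INR 348,625.62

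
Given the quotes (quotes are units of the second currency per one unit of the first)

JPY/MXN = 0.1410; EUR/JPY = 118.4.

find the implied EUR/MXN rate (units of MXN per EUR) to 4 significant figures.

EUR/MXN = 16.69

1 EUR × 118.4 = 118.4 JPY
118.4 JPY × 0.1410 = 16.6944 MXN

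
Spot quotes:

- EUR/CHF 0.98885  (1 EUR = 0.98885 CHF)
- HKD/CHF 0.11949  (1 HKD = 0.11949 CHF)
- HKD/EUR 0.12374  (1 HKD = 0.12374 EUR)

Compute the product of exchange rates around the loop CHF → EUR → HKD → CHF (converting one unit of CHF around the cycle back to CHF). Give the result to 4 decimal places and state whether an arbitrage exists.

0.9765 (arbitrage exists)

Around CHF → EUR → HKD → CHF: 1 ÷ 0.98885 ÷ 0.12374 × 0.11949 = 0.976542
Product < 1; profitable direction is CHF → HKD → EUR → CHF.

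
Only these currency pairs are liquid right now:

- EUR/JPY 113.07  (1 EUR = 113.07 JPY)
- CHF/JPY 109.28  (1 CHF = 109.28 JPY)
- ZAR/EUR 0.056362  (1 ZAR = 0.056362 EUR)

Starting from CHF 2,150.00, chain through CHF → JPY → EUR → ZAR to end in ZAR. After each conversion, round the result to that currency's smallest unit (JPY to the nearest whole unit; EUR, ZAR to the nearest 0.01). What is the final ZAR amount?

CHF 2,150.00 × 109.28 = JPY 234,952
JPY 234,952 ÷ 113.07 = EUR 2,077.93
EUR 2,077.93 ÷ 0.056362 = ZAR 36,867.57

ZAR 36,867.57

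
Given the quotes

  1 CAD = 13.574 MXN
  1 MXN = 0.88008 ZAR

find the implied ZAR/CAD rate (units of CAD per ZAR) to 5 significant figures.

ZAR/CAD = 0.083709

1 ZAR ÷ 0.88008 = 1.13626 MXN
1.13626 MXN ÷ 13.574 = 0.0837086 CAD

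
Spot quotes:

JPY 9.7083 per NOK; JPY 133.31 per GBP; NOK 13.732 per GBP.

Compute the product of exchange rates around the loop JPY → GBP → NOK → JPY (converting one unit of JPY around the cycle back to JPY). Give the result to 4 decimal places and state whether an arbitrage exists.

1.0000 (no arbitrage)

Around JPY → GBP → NOK → JPY: 1 ÷ 133.31 × 13.732 × 9.7083 = 1.000033
Product ≈ 1 (deviation 0.003%, within rounding noise).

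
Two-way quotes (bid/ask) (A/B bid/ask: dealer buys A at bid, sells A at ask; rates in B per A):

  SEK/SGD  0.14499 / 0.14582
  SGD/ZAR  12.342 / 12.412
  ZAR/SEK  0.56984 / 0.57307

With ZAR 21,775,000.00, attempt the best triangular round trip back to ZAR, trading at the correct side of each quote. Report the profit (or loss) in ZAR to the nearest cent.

Net profit: ZAR 429,177.32

Best loop ZAR → SEK → SGD → ZAR:
ZAR 21,775,000.00 × 0.56984 (sell ZAR at bid) = SEK 12,408,266.00
SEK 12,408,266.00 × 0.14499 (sell SEK at bid) = SGD 1,799,074.49
SGD 1,799,074.49 × 12.342 (sell SGD at bid) = ZAR 22,204,177.32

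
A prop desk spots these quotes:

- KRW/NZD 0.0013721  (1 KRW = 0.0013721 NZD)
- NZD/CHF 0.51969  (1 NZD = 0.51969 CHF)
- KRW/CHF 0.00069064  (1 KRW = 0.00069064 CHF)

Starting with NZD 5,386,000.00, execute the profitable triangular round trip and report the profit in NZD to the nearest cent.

Profit: NZD 174,895.65

Profitable loop is NZD → CHF → KRW → NZD:
NZD 5,386,000.00 × 0.51969 = CHF 2,799,050.34
CHF 2,799,050.34 ÷ 0.00069064 = KRW 4,052,835,544
KRW 4,052,835,544 × 0.0013721 = NZD 5,560,895.65
Profit = NZD 5,560,895.65 − NZD 5,386,000.00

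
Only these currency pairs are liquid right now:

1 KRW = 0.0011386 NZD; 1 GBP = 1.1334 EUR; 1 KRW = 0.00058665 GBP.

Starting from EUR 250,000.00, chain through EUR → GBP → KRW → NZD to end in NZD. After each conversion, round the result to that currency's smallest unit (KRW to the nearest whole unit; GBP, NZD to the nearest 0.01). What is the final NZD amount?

NZD 428,103.62

EUR 250,000.00 ÷ 1.1334 = GBP 220,575.26
GBP 220,575.26 ÷ 0.00058665 = KRW 375,991,238
KRW 375,991,238 × 0.0011386 = NZD 428,103.62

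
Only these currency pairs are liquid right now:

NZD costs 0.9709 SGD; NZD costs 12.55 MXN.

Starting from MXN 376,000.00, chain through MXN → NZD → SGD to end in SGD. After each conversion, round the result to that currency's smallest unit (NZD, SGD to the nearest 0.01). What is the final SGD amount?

MXN 376,000.00 ÷ 12.55 = NZD 29,960.16
NZD 29,960.16 × 0.9709 = SGD 29,088.32

SGD 29,088.32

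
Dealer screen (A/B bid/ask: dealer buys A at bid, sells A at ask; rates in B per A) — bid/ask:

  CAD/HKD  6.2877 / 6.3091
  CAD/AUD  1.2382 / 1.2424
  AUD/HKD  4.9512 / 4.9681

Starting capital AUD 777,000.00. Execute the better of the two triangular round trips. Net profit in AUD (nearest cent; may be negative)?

Best loop AUD → CAD → HKD → AUD:
AUD 777,000.00 ÷ 1.2424 (buy CAD at ask) = CAD 625,402.45
CAD 625,402.45 × 6.2877 (sell CAD at bid) = HKD 3,932,342.97
HKD 3,932,342.97 ÷ 4.9681 (buy AUD at ask) = AUD 791,518.48

Net profit: AUD 14,518.48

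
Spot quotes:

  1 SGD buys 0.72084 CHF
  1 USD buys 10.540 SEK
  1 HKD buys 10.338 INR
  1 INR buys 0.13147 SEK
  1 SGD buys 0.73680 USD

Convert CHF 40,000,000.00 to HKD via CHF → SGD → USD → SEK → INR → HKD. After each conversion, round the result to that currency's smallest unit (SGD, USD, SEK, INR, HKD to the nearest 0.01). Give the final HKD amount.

CHF 40,000,000.00 ÷ 0.72084 = SGD 55,490,816.27
SGD 55,490,816.27 × 0.73680 = USD 40,885,633.43
USD 40,885,633.43 × 10.540 = SEK 430,934,576.35
SEK 430,934,576.35 ÷ 0.13147 = INR 3,277,816,812.58
INR 3,277,816,812.58 ÷ 10.338 = HKD 317,064,888.04

HKD 317,064,888.04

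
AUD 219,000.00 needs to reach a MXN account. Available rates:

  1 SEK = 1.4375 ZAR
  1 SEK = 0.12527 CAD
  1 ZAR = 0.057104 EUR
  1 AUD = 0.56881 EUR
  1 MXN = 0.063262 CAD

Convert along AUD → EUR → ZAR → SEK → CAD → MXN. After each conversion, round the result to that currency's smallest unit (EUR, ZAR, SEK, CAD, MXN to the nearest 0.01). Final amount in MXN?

AUD 219,000.00 × 0.56881 = EUR 124,569.39
EUR 124,569.39 ÷ 0.057104 = ZAR 2,181,447.71
ZAR 2,181,447.71 ÷ 1.4375 = SEK 1,517,528.84
SEK 1,517,528.84 × 0.12527 = CAD 190,100.84
CAD 190,100.84 ÷ 0.063262 = MXN 3,004,976.76

MXN 3,004,976.76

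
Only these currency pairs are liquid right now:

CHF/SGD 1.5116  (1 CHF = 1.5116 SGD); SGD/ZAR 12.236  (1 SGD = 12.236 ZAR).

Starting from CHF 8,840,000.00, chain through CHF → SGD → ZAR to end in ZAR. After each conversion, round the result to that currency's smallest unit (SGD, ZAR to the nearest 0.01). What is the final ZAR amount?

ZAR 163,504,088.38

CHF 8,840,000.00 × 1.5116 = SGD 13,362,544.00
SGD 13,362,544.00 × 12.236 = ZAR 163,504,088.38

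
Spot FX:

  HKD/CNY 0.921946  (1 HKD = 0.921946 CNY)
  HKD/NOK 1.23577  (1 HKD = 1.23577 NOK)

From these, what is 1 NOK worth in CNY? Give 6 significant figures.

NOK/CNY = 0.746050

1 NOK ÷ 1.23577 = 0.809212 HKD
0.809212 HKD × 0.921946 = 0.74605 CNY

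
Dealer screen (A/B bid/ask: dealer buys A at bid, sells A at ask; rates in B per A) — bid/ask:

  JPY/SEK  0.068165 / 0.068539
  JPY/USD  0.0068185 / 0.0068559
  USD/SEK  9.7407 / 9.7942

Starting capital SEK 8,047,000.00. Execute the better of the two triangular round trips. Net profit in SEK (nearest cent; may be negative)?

Net profit: SEK 121,870.25

Best loop SEK → USD → JPY → SEK:
SEK 8,047,000.00 ÷ 9.7942 (buy USD at ask) = USD 821,608.71
USD 821,608.71 ÷ 0.0068559 (buy JPY at ask) = JPY 119,839,657
JPY 119,839,657 × 0.068165 (sell JPY at bid) = SEK 8,168,870.25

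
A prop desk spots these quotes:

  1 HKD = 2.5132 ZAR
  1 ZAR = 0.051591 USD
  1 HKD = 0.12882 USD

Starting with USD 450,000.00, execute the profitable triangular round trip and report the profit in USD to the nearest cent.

Profit: USD 2,929.09

Profitable loop is USD → HKD → ZAR → USD:
USD 450,000.00 ÷ 0.12882 = HKD 3,493,246.39
HKD 3,493,246.39 × 2.5132 = ZAR 8,779,226.83
ZAR 8,779,226.83 × 0.051591 = USD 452,929.09
Profit = USD 452,929.09 − USD 450,000.00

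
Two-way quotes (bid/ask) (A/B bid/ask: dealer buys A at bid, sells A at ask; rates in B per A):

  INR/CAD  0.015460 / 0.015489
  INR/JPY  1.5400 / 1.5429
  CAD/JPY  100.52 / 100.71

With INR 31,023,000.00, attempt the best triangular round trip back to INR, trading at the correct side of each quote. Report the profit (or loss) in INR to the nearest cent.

Best loop INR → CAD → JPY → INR:
INR 31,023,000.00 × 0.015460 (sell INR at bid) = CAD 479,615.58
CAD 479,615.58 × 100.52 (sell CAD at bid) = JPY 48,210,958
JPY 48,210,958 ÷ 1.5429 (buy INR at ask) = INR 31,246,975.24

Net profit: INR 223,975.24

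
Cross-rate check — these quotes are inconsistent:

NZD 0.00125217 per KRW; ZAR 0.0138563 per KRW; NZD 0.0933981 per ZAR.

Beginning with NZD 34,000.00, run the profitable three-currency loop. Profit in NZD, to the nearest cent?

Profitable loop is NZD → KRW → ZAR → NZD:
NZD 34,000.00 ÷ 0.00125217 = KRW 27,152,863
KRW 27,152,863 × 0.0138563 = ZAR 376,238.21
ZAR 376,238.21 × 0.0933981 = NZD 35,139.93
Profit = NZD 35,139.93 − NZD 34,000.00

Profit: NZD 1,139.93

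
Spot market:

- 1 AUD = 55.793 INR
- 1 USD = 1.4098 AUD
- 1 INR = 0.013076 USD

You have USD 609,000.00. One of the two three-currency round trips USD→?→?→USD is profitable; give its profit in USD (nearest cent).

Profitable loop is USD → AUD → INR → USD:
USD 609,000.00 × 1.4098 = AUD 858,568.20
AUD 858,568.20 × 55.793 = INR 47,902,095.58
INR 47,902,095.58 × 0.013076 = USD 626,367.80
Profit = USD 626,367.80 − USD 609,000.00

Profit: USD 17,367.80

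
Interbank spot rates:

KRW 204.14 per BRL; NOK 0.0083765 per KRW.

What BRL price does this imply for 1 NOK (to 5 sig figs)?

NOK/BRL = 0.58480

1 NOK ÷ 0.0083765 = 119.382 KRW
119.382 KRW ÷ 204.14 = 0.584803 BRL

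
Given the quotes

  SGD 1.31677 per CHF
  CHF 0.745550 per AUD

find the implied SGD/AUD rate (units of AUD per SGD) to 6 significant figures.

SGD/AUD = 1.01862

1 SGD ÷ 1.31677 = 0.759434 CHF
0.759434 CHF ÷ 0.745550 = 1.01862 AUD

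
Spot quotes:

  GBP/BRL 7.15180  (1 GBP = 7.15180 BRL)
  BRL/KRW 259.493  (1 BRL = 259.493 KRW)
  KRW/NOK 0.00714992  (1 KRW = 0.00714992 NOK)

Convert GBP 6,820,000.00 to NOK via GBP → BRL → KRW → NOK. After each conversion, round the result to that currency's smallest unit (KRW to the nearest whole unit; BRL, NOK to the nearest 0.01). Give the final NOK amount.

GBP 6,820,000.00 × 7.15180 = BRL 48,775,276.00
BRL 48,775,276.00 × 259.493 = KRW 12,656,842,695
KRW 12,656,842,695 × 0.00714992 = NOK 90,495,412.72

NOK 90,495,412.72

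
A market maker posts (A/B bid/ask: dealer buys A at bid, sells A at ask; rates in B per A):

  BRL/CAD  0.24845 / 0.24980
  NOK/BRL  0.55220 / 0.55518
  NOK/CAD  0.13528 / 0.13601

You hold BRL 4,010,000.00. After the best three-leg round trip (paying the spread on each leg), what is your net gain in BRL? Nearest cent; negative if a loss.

Net profit: BRL 34,910.67

Best loop BRL → CAD → NOK → BRL:
BRL 4,010,000.00 × 0.24845 (sell BRL at bid) = CAD 996,284.50
CAD 996,284.50 ÷ 0.13601 (buy NOK at ask) = NOK 7,325,082.71
NOK 7,325,082.71 × 0.55220 (sell NOK at bid) = BRL 4,044,910.67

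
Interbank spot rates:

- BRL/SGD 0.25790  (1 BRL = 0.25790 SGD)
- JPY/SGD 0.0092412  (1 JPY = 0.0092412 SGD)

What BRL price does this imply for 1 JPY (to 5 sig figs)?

1 JPY × 0.0092412 = 0.0092412 SGD
0.0092412 SGD ÷ 0.25790 = 0.0358325 BRL

JPY/BRL = 0.035832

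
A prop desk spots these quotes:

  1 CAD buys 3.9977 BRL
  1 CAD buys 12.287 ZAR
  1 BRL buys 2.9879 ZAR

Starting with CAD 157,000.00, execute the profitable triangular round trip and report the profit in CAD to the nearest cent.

Profit: CAD 4,498.78

Profitable loop is CAD → ZAR → BRL → CAD:
CAD 157,000.00 × 12.287 = ZAR 1,929,059.00
ZAR 1,929,059.00 ÷ 2.9879 = BRL 645,623.68
BRL 645,623.68 ÷ 3.9977 = CAD 161,498.78
Profit = CAD 161,498.78 − CAD 157,000.00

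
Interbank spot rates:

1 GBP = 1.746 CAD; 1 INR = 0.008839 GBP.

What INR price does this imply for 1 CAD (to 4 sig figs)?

CAD/INR = 64.80

1 CAD ÷ 1.746 = 0.572738 GBP
0.572738 GBP ÷ 0.008839 = 64.7967 INR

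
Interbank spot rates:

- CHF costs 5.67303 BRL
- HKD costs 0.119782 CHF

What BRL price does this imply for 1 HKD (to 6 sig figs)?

HKD/BRL = 0.679527

1 HKD × 0.119782 = 0.119782 CHF
0.119782 CHF × 5.67303 = 0.679527 BRL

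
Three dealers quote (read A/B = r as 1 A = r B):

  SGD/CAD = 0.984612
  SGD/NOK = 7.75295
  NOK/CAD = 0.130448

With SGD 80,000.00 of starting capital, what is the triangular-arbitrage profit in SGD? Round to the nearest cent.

Profitable loop is SGD → NOK → CAD → SGD:
SGD 80,000.00 × 7.75295 = NOK 620,236.00
NOK 620,236.00 × 0.130448 = CAD 80,908.55
CAD 80,908.55 ÷ 0.984612 = SGD 82,173.02
Profit = SGD 82,173.02 − SGD 80,000.00

Profit: SGD 2,173.02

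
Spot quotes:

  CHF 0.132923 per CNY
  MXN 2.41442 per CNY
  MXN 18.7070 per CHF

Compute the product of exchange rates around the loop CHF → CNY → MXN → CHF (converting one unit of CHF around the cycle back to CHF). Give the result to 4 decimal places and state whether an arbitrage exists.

Around CHF → CNY → MXN → CHF: 1 ÷ 0.132923 × 2.41442 ÷ 18.7070 = 0.970976
Product < 1; profitable direction is CHF → MXN → CNY → CHF.

0.9710 (arbitrage exists)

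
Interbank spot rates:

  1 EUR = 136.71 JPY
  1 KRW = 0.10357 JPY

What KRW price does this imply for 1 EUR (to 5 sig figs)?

1 EUR × 136.71 = 136.71 JPY
136.71 JPY ÷ 0.10357 = 1319.98 KRW

EUR/KRW = 1320.0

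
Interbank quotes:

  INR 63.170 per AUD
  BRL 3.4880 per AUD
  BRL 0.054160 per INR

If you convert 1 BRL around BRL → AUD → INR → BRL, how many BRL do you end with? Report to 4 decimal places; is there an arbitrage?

Around BRL → AUD → INR → BRL: 1 ÷ 3.4880 × 63.170 × 0.054160 = 0.980874
Product < 1; profitable direction is BRL → INR → AUD → BRL.

0.9809 (arbitrage exists)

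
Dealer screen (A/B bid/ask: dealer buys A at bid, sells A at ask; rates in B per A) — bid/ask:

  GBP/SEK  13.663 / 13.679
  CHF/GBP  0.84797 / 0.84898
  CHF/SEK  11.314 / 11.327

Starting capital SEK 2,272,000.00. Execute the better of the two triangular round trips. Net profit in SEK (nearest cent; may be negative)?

Best loop SEK → CHF → GBP → SEK:
SEK 2,272,000.00 ÷ 11.327 (buy CHF at ask) = CHF 200,582.68
CHF 200,582.68 × 0.84797 (sell CHF at bid) = GBP 170,088.09
GBP 170,088.09 × 13.663 (sell GBP at bid) = SEK 2,323,913.63

Net profit: SEK 51,913.63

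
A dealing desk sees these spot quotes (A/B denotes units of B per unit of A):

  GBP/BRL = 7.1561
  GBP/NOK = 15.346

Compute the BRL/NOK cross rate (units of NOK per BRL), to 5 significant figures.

BRL/NOK = 2.1445

1 BRL ÷ 7.1561 = 0.139741 GBP
0.139741 GBP × 15.346 = 2.14446 NOK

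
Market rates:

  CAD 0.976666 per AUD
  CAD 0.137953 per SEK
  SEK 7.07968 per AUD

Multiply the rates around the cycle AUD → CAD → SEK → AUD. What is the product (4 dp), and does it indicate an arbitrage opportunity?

1.0000 (no arbitrage)

Around AUD → CAD → SEK → AUD: 1 × 0.976666 ÷ 0.137953 ÷ 7.07968 = 1.000003
Product ≈ 1 (deviation 0.000%, within rounding noise).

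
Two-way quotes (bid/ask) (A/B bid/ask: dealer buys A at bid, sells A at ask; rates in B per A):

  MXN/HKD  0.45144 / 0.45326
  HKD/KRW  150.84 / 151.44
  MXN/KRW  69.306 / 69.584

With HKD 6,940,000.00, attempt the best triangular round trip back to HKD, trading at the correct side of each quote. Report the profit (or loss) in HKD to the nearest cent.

Net profit: HKD 67,164.44

Best loop HKD → MXN → KRW → HKD:
HKD 6,940,000.00 ÷ 0.45326 (buy MXN at ask) = MXN 15,311,300.36
MXN 15,311,300.36 × 69.306 (sell MXN at bid) = KRW 1,061,164,983
KRW 1,061,164,983 ÷ 151.44 (buy HKD at ask) = HKD 7,007,164.44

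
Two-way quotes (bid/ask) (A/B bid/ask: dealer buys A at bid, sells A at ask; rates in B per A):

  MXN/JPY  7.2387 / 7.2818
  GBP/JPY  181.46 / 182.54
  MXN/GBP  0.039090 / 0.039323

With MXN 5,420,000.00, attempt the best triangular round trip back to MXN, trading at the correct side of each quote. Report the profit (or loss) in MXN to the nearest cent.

Net profit: MXN 45,818.11

Best loop MXN → JPY → GBP → MXN:
MXN 5,420,000.00 × 7.2387 (sell MXN at bid) = JPY 39,233,754
JPY 39,233,754 ÷ 182.54 (buy GBP at ask) = GBP 214,932.37
GBP 214,932.37 ÷ 0.039323 (buy MXN at ask) = MXN 5,465,818.11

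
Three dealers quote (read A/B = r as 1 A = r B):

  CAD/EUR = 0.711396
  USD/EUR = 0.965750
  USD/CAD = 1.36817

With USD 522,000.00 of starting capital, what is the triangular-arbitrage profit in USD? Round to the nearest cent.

Profitable loop is USD → CAD → EUR → USD:
USD 522,000.00 × 1.36817 = CAD 714,184.74
CAD 714,184.74 × 0.711396 = EUR 508,068.17
EUR 508,068.17 ÷ 0.965750 = USD 526,086.63
Profit = USD 526,086.63 − USD 522,000.00

Profit: USD 4,086.63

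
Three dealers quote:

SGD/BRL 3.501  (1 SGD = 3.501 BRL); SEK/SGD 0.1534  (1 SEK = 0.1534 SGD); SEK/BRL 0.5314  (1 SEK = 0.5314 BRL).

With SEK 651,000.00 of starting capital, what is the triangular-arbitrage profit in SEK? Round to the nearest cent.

Profitable loop is SEK → SGD → BRL → SEK:
SEK 651,000.00 × 0.1534 = SGD 99,863.40
SGD 99,863.40 × 3.501 = BRL 349,621.76
BRL 349,621.76 ÷ 0.5314 = SEK 657,925.79
Profit = SEK 657,925.79 − SEK 651,000.00

Profit: SEK 6,925.79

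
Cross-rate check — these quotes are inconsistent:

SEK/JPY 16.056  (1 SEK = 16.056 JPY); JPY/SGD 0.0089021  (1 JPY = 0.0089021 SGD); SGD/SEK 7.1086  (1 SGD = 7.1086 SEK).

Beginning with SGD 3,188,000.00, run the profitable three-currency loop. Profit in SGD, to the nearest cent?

Profitable loop is SGD → SEK → JPY → SGD:
SGD 3,188,000.00 × 7.1086 = SEK 22,662,216.80
SEK 22,662,216.80 × 16.056 = JPY 363,864,553
JPY 363,864,553 × 0.0089021 = SGD 3,239,158.64
Profit = SGD 3,239,158.64 − SGD 3,188,000.00

Profit: SGD 51,158.64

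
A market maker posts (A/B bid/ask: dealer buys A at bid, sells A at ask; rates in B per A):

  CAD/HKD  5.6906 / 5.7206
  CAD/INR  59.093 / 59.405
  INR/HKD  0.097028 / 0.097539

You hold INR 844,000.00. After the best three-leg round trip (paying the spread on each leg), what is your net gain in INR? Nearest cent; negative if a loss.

Net profit: INR 1,929.14

Best loop INR → HKD → CAD → INR:
INR 844,000.00 × 0.097028 (sell INR at bid) = HKD 81,891.63
HKD 81,891.63 ÷ 5.7206 (buy CAD at ask) = CAD 14,315.22
CAD 14,315.22 × 59.093 (sell CAD at bid) = INR 845,929.14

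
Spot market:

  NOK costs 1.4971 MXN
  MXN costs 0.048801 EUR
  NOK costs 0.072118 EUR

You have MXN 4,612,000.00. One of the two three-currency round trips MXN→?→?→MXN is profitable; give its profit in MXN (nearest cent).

Profitable loop is MXN → EUR → NOK → MXN:
MXN 4,612,000.00 × 0.048801 = EUR 225,070.21
EUR 225,070.21 ÷ 0.072118 = NOK 3,120,860.42
NOK 3,120,860.42 × 1.4971 = MXN 4,672,240.14
Profit = MXN 4,672,240.14 − MXN 4,612,000.00

Profit: MXN 60,240.14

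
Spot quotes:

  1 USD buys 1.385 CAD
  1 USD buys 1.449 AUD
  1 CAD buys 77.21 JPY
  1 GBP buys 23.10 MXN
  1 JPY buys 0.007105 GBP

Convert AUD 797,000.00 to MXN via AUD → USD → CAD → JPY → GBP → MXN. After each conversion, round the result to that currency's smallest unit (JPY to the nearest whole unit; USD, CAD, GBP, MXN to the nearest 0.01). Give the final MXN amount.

MXN 9,653,600.65

AUD 797,000.00 ÷ 1.449 = USD 550,034.51
USD 550,034.51 × 1.385 = CAD 761,797.80
CAD 761,797.80 × 77.21 = JPY 58,818,408
JPY 58,818,408 × 0.007105 = GBP 417,904.79
GBP 417,904.79 × 23.10 = MXN 9,653,600.65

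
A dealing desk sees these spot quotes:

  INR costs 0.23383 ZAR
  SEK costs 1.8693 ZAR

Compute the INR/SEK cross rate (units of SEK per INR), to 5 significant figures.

1 INR × 0.23383 = 0.23383 ZAR
0.23383 ZAR ÷ 1.8693 = 0.12509 SEK

INR/SEK = 0.12509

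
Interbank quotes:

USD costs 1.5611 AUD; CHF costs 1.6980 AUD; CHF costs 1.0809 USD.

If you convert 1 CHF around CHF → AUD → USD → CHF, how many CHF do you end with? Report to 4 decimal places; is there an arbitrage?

Around CHF → AUD → USD → CHF: 1 × 1.6980 ÷ 1.5611 ÷ 1.0809 = 1.006286
Product > 1; profitable direction is CHF → AUD → USD → CHF.

1.0063 (arbitrage exists)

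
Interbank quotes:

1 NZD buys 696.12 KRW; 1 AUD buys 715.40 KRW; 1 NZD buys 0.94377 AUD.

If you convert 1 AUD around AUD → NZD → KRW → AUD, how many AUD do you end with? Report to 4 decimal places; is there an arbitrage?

1.0310 (arbitrage exists)

Around AUD → NZD → KRW → AUD: 1 ÷ 0.94377 × 696.12 ÷ 715.40 = 1.031025
Product > 1; profitable direction is AUD → NZD → KRW → AUD.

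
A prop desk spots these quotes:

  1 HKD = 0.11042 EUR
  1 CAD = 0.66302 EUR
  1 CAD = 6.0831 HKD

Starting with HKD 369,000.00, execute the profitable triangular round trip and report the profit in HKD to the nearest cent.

Profit: HKD 4,828.52

Profitable loop is HKD → EUR → CAD → HKD:
HKD 369,000.00 × 0.11042 = EUR 40,744.98
EUR 40,744.98 ÷ 0.66302 = CAD 61,453.62
CAD 61,453.62 × 6.0831 = HKD 373,828.52
Profit = HKD 373,828.52 − HKD 369,000.00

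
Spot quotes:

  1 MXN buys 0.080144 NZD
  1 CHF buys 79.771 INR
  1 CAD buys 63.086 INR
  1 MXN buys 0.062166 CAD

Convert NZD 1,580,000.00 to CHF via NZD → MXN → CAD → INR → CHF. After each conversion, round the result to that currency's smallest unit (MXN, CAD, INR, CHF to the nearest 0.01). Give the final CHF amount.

CHF 969,230.23

NZD 1,580,000.00 ÷ 0.080144 = MXN 19,714,513.88
MXN 19,714,513.88 × 0.062166 = CAD 1,225,572.47
CAD 1,225,572.47 × 63.086 = INR 77,316,464.84
INR 77,316,464.84 ÷ 79.771 = CHF 969,230.23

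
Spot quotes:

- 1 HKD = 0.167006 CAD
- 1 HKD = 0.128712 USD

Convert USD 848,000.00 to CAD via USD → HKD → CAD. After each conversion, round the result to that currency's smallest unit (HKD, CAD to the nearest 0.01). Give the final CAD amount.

USD 848,000.00 ÷ 0.128712 = HKD 6,588,352.29
HKD 6,588,352.29 × 0.167006 = CAD 1,100,294.36

CAD 1,100,294.36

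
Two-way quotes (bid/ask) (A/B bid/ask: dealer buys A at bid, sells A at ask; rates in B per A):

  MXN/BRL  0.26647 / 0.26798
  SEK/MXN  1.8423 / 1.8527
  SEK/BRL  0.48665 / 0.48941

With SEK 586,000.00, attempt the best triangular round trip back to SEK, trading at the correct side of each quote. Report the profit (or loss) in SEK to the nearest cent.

Net profit: SEK 1,805.24

Best loop SEK → MXN → BRL → SEK:
SEK 586,000.00 × 1.8423 (sell SEK at bid) = MXN 1,079,587.80
MXN 1,079,587.80 × 0.26647 (sell MXN at bid) = BRL 287,677.76
BRL 287,677.76 ÷ 0.48941 (buy SEK at ask) = SEK 587,805.24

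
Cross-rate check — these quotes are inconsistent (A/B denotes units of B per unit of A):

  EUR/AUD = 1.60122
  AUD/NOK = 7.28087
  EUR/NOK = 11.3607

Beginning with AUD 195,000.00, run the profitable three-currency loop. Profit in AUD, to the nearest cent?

Profitable loop is AUD → NOK → EUR → AUD:
AUD 195,000.00 × 7.28087 = NOK 1,419,769.65
NOK 1,419,769.65 ÷ 11.3607 = EUR 124,972.02
EUR 124,972.02 × 1.60122 = AUD 200,107.70
Profit = AUD 200,107.70 − AUD 195,000.00

Profit: AUD 5,107.70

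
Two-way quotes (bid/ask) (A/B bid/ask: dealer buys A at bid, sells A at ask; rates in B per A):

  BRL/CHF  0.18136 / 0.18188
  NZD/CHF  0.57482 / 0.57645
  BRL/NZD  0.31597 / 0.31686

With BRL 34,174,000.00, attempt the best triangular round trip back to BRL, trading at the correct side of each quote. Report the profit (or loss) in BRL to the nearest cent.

Best loop BRL → NZD → CHF → BRL:
BRL 34,174,000.00 × 0.31597 (sell BRL at bid) = NZD 10,797,958.78
NZD 10,797,958.78 × 0.57482 (sell NZD at bid) = CHF 6,206,882.67
CHF 6,206,882.67 ÷ 0.18188 (buy BRL at ask) = BRL 34,126,251.74

Net result: BRL -47,748.26 (no profitable arbitrage after spreads)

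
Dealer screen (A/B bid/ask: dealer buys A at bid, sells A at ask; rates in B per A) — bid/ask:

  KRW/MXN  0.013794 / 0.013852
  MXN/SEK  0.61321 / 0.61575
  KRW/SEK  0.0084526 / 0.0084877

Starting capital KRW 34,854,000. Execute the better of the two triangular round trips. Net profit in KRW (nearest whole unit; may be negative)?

Net result: KRW -119,420 (no profitable arbitrage after spreads)

Best loop KRW → MXN → SEK → KRW:
KRW 34,854,000 × 0.013794 (sell KRW at bid) = MXN 480,776.08
MXN 480,776.08 × 0.61321 (sell MXN at bid) = SEK 294,816.70
SEK 294,816.70 ÷ 0.0084877 (buy KRW at ask) = KRW 34,734,580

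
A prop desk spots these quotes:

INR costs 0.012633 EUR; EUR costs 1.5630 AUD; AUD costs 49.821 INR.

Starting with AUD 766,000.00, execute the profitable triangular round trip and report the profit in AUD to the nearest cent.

Profit: AUD 12,665.36

Profitable loop is AUD → EUR → INR → AUD:
AUD 766,000.00 ÷ 1.5630 = EUR 490,083.17
EUR 490,083.17 ÷ 0.012633 = INR 38,793,886.91
INR 38,793,886.91 ÷ 49.821 = AUD 778,665.36
Profit = AUD 778,665.36 − AUD 766,000.00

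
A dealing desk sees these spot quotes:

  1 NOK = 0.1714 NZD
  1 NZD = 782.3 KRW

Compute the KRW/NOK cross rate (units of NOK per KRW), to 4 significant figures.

1 KRW ÷ 782.3 = 0.00127828 NZD
0.00127828 NZD ÷ 0.1714 = 0.00745789 NOK

KRW/NOK = 0.007458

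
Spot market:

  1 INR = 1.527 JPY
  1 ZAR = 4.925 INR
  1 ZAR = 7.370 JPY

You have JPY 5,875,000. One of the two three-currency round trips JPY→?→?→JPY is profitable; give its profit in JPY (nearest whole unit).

Profitable loop is JPY → ZAR → INR → JPY:
JPY 5,875,000 ÷ 7.370 = ZAR 797,150.61
ZAR 797,150.61 × 4.925 = INR 3,925,966.76
INR 3,925,966.76 × 1.527 = JPY 5,994,951
Profit = JPY 5,994,951 − JPY 5,875,000

Profit: JPY 119,951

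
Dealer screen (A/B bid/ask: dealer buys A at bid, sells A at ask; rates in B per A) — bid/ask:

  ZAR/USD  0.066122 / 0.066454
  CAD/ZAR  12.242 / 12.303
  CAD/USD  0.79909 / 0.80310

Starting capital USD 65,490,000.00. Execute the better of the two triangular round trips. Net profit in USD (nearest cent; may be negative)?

Best loop USD → CAD → ZAR → USD:
USD 65,490,000.00 ÷ 0.80310 (buy CAD at ask) = CAD 81,546,507.28
CAD 81,546,507.28 × 12.242 (sell CAD at bid) = ZAR 998,292,342.17
ZAR 998,292,342.17 × 0.066122 (sell ZAR at bid) = USD 66,009,086.25

Net profit: USD 519,086.25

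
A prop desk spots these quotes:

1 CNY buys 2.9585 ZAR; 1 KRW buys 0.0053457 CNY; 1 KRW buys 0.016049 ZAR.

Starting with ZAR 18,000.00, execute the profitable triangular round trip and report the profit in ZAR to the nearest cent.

Profitable loop is ZAR → CNY → KRW → ZAR:
ZAR 18,000.00 ÷ 2.9585 = CNY 6,084.16
CNY 6,084.16 ÷ 0.0053457 = KRW 1,138,142
KRW 1,138,142 × 0.016049 = ZAR 18,266.04
Profit = ZAR 18,266.04 − ZAR 18,000.00

Profit: ZAR 266.04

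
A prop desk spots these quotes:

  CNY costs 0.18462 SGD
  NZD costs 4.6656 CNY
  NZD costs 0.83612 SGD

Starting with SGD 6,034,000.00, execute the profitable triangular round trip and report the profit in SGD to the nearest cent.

Profitable loop is SGD → NZD → CNY → SGD:
SGD 6,034,000.00 ÷ 0.83612 = NZD 7,216,667.46
NZD 7,216,667.46 × 4.6656 = CNY 33,670,083.72
CNY 33,670,083.72 × 0.18462 = SGD 6,216,170.86
Profit = SGD 6,216,170.86 − SGD 6,034,000.00

Profit: SGD 182,170.86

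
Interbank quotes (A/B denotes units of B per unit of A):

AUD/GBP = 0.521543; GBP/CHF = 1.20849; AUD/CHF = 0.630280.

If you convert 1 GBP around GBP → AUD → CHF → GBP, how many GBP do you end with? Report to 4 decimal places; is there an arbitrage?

1.0000 (no arbitrage)

Around GBP → AUD → CHF → GBP: 1 ÷ 0.521543 × 0.630280 ÷ 1.20849 = 1.000001
Product ≈ 1 (deviation 0.000%, within rounding noise).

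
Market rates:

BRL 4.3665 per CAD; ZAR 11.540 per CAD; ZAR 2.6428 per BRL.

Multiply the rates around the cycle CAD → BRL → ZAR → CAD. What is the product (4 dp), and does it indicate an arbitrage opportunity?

1.0000 (no arbitrage)

Around CAD → BRL → ZAR → CAD: 1 × 4.3665 × 2.6428 ÷ 11.540 = 0.999981
Product ≈ 1 (deviation 0.002%, within rounding noise).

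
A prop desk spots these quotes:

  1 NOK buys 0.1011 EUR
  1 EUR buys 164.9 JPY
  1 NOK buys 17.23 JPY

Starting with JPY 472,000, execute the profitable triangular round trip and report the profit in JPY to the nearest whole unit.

Profit: JPY 15,815

Profitable loop is JPY → EUR → NOK → JPY:
JPY 472,000 ÷ 164.9 = EUR 2,862.34
EUR 2,862.34 ÷ 0.1011 = NOK 28,311.98
NOK 28,311.98 × 17.23 = JPY 487,815
Profit = JPY 487,815 − JPY 472,000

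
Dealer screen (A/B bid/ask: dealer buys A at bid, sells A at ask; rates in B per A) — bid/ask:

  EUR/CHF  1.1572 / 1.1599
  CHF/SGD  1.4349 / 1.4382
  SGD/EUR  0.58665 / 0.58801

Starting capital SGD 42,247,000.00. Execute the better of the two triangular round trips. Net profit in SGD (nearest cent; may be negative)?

Net profit: SGD 822,648.75

Best loop SGD → CHF → EUR → SGD:
SGD 42,247,000.00 ÷ 1.4382 (buy CHF at ask) = CHF 29,374,913.09
CHF 29,374,913.09 ÷ 1.1599 (buy EUR at ask) = EUR 25,325,384.16
EUR 25,325,384.16 ÷ 0.58801 (buy SGD at ask) = SGD 43,069,648.75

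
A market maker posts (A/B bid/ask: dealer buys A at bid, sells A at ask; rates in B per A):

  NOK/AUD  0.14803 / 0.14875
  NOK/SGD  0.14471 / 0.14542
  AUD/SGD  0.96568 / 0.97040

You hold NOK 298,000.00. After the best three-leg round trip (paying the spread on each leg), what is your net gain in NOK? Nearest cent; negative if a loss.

Net profit: NOK 749.40

Best loop NOK → SGD → AUD → NOK:
NOK 298,000.00 × 0.14471 (sell NOK at bid) = SGD 43,123.58
SGD 43,123.58 ÷ 0.97040 (buy AUD at ask) = AUD 44,438.97
AUD 44,438.97 ÷ 0.14875 (buy NOK at ask) = NOK 298,749.40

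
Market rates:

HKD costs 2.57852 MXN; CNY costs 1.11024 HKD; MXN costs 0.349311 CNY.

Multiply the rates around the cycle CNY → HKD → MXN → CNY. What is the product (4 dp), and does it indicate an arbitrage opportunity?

Around CNY → HKD → MXN → CNY: 1 × 1.11024 × 2.57852 × 0.349311 = 0.999999
Product ≈ 1 (deviation 0.000%, within rounding noise).

1.0000 (no arbitrage)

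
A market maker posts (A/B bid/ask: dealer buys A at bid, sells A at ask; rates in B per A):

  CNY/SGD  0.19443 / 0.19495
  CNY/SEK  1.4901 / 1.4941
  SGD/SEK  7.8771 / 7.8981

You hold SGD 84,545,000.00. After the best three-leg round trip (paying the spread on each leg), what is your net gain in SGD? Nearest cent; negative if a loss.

Net profit: SGD 2,118,833.90

Best loop SGD → SEK → CNY → SGD:
SGD 84,545,000.00 × 7.8771 (sell SGD at bid) = SEK 665,969,419.50
SEK 665,969,419.50 ÷ 1.4941 (buy CNY at ask) = CNY 445,732,828.79
CNY 445,732,828.79 × 0.19443 (sell CNY at bid) = SGD 86,663,833.90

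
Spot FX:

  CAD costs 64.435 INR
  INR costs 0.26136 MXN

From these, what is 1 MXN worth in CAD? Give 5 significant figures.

1 MXN ÷ 0.26136 = 3.82614 INR
3.82614 INR ÷ 64.435 = 0.0593798 CAD

MXN/CAD = 0.059380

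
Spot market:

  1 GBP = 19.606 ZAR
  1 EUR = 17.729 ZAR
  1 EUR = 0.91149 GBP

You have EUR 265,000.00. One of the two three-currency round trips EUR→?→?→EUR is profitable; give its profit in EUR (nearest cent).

Profit: EUR 2,117.62

Profitable loop is EUR → GBP → ZAR → EUR:
EUR 265,000.00 × 0.91149 = GBP 241,544.85
GBP 241,544.85 × 19.606 = ZAR 4,735,728.33
ZAR 4,735,728.33 ÷ 17.729 = EUR 267,117.62
Profit = EUR 267,117.62 − EUR 265,000.00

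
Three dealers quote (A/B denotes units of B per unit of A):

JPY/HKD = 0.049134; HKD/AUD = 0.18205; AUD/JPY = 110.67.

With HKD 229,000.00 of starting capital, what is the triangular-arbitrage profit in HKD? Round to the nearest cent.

Profitable loop is HKD → JPY → AUD → HKD:
HKD 229,000.00 ÷ 0.049134 = JPY 4,660,724
JPY 4,660,724 ÷ 110.67 = AUD 42,113.71
AUD 42,113.71 ÷ 0.18205 = HKD 231,330.43
Profit = HKD 231,330.43 − HKD 229,000.00

Profit: HKD 2,330.43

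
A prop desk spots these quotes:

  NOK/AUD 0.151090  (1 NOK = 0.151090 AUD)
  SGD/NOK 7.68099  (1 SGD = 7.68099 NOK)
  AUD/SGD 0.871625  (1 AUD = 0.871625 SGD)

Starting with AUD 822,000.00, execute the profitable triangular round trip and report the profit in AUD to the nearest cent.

Profitable loop is AUD → SGD → NOK → AUD:
AUD 822,000.00 × 0.871625 = SGD 716,475.75
SGD 716,475.75 × 7.68099 = NOK 5,503,243.07
NOK 5,503,243.07 × 0.151090 = AUD 831,485.00
Profit = AUD 831,485.00 − AUD 822,000.00

Profit: AUD 9,485.00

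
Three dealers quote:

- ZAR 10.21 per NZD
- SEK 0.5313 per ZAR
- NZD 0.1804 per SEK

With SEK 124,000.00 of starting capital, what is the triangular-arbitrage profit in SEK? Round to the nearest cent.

Profitable loop is SEK → ZAR → NZD → SEK:
SEK 124,000.00 ÷ 0.5313 = ZAR 233,389.80
ZAR 233,389.80 ÷ 10.21 = NZD 22,858.94
NZD 22,858.94 ÷ 0.1804 = SEK 126,712.54
Profit = SEK 126,712.54 − SEK 124,000.00

Profit: SEK 2,712.54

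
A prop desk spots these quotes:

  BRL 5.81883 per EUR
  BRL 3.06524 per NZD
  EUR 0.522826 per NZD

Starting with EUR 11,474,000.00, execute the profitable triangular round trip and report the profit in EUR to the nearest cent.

Profitable loop is EUR → NZD → BRL → EUR:
EUR 11,474,000.00 ÷ 0.522826 = NZD 21,946,115.92
NZD 21,946,115.92 × 3.06524 = BRL 67,270,112.35
BRL 67,270,112.35 ÷ 5.81883 = EUR 11,560,762.62
Profit = EUR 11,560,762.62 − EUR 11,474,000.00

Profit: EUR 86,762.62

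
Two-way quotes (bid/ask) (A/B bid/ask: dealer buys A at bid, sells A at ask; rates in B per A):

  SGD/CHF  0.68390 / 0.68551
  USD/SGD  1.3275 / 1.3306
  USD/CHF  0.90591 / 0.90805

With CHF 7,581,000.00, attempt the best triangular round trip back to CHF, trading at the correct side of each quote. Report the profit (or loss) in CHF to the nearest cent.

Best loop CHF → USD → SGD → CHF:
CHF 7,581,000.00 ÷ 0.90805 (buy USD at ask) = USD 8,348,659.21
USD 8,348,659.21 × 1.3275 (sell USD at bid) = SGD 11,082,845.11
SGD 11,082,845.11 × 0.68390 (sell SGD at bid) = CHF 7,579,557.77

Net result: CHF -1,442.23 (no profitable arbitrage after spreads)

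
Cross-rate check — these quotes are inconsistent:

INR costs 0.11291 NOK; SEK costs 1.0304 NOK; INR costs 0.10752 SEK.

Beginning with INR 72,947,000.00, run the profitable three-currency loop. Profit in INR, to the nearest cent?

Profit: INR 1,396,796.88

Profitable loop is INR → NOK → SEK → INR:
INR 72,947,000.00 × 0.11291 = NOK 8,236,445.77
NOK 8,236,445.77 ÷ 1.0304 = SEK 7,993,445.04
SEK 7,993,445.04 ÷ 0.10752 = INR 74,343,796.88
Profit = INR 74,343,796.88 − INR 72,947,000.00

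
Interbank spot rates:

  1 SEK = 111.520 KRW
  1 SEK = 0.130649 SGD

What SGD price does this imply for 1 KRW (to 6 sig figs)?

KRW/SGD = 0.00117153

1 KRW ÷ 111.520 = 0.008967 SEK
0.008967 SEK × 0.130649 = 0.00117153 SGD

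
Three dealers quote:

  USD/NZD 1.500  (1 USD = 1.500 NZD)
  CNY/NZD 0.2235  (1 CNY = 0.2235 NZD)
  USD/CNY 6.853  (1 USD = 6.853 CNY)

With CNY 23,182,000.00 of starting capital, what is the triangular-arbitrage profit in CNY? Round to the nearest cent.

Profitable loop is CNY → NZD → USD → CNY:
CNY 23,182,000.00 × 0.2235 = NZD 5,181,177.00
NZD 5,181,177.00 ÷ 1.500 = USD 3,454,118.00
USD 3,454,118.00 × 6.853 = CNY 23,671,070.65
Profit = CNY 23,671,070.65 − CNY 23,182,000.00

Profit: CNY 489,070.65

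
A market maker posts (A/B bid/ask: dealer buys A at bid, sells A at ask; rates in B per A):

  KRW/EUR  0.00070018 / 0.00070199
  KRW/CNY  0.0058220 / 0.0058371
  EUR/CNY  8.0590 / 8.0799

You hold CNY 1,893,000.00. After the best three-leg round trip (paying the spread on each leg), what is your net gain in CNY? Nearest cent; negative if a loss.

Best loop CNY → EUR → KRW → CNY:
CNY 1,893,000.00 ÷ 8.0799 (buy EUR at ask) = EUR 234,285.08
EUR 234,285.08 ÷ 0.00070199 (buy KRW at ask) = KRW 333,744,181
KRW 333,744,181 × 0.0058220 (sell KRW at bid) = CNY 1,943,058.62

Net profit: CNY 50,058.62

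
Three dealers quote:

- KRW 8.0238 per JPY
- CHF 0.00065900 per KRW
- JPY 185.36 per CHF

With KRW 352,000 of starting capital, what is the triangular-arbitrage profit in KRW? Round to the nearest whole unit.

Profitable loop is KRW → JPY → CHF → KRW:
KRW 352,000 ÷ 8.0238 = JPY 43,869
JPY 43,869 ÷ 185.36 = CHF 236.67
CHF 236.67 ÷ 0.00065900 = KRW 359,138
Profit = KRW 359,138 − KRW 352,000

Profit: KRW 7,138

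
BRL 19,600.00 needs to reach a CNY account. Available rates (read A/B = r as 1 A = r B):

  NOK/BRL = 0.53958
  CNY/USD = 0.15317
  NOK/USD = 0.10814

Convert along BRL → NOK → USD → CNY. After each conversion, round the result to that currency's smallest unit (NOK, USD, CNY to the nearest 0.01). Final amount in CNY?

CNY 25,645.62

BRL 19,600.00 ÷ 0.53958 = NOK 36,324.55
NOK 36,324.55 × 0.10814 = USD 3,928.14
USD 3,928.14 ÷ 0.15317 = CNY 25,645.62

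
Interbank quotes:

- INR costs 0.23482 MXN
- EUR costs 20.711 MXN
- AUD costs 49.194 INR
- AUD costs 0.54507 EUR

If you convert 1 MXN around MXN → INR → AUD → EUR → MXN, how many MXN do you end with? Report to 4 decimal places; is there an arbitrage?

Around MXN → INR → AUD → EUR → MXN: 1 ÷ 0.23482 ÷ 49.194 × 0.54507 × 20.711 = 0.977251
Product < 1; profitable direction is MXN → EUR → AUD → INR → MXN.

0.9773 (arbitrage exists)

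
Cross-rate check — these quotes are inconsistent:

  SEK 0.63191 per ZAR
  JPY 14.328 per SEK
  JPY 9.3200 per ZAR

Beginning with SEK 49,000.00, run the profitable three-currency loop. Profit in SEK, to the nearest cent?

Profitable loop is SEK → ZAR → JPY → SEK:
SEK 49,000.00 ÷ 0.63191 = ZAR 77,542.69
ZAR 77,542.69 × 9.3200 = JPY 722,698
JPY 722,698 ÷ 14.328 = SEK 50,439.55
Profit = SEK 50,439.55 − SEK 49,000.00

Profit: SEK 1,439.55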